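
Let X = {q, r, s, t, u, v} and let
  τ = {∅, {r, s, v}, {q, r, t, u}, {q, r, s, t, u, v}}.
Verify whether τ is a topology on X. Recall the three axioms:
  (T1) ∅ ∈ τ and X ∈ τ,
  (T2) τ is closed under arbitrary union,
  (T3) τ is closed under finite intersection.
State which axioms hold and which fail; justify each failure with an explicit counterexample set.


τ is NOT a topology on X.

Axiom (T1): ∅ ∈ τ? Yes; X ∈ τ? Yes.
Axiom (T2/T3): check pairwise unions and intersections of members of τ.
Counterexample for (T3): {r, s, v} ∩ {q, r, t, u} = {r} ∉ τ. Therefore τ is NOT a topology.


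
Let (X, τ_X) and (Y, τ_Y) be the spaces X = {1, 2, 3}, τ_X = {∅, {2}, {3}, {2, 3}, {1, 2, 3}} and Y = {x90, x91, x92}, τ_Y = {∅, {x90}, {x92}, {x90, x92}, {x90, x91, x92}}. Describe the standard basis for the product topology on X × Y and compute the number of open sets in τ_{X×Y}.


Basis B = {∅ × ∅, {2} × {x90}, {2} × {x92}, {3} × {x90}, {3} × {x92}, {2} × {x90, x92}, {2, 3} × {x90}, {2, 3} × {x92}, {3} × {x90, x92}, {1, 2, 3} × {x90}, {1, 2, 3} × {x92}, {2} × {x90, x91, x92}, {3} × {x90, x91, x92}, {2, 3} × {x90, x92}, {1, 2, 3} × {x90, x92}, {2, 3} × {x90, x91, x92}, {1, 2, 3} × {x90, x91, x92}}; |τ_{X×Y}| = 48.

Enumerate products U × V with U ∈ τ_X, V ∈ τ_Y (deduplicated):
  ∅ × ∅ = {} (∅)
  {2} × {x90} = {(2,x90)}
  {2} × {x92} = {(2,x92)}
  {3} × {x90} = {(3,x90)}
  {3} × {x92} = {(3,x92)}
  {2} × {x90, x92} = {(2,x90), (2,x92)}
  {2, 3} × {x90} = {(2,x90), (3,x90)}
  {2, 3} × {x92} = {(2,x92), (3,x92)}
  {3} × {x90, x92} = {(3,x90), (3,x92)}
  {1, 2, 3} × {x90} = {(1,x90), (2,x90), (3,x90)}
  {1, 2, 3} × {x92} = {(1,x92), (2,x92), (3,x92)}
  {2} × {x90, x91, x92} = {(2,x90), (2,x91), (2,x92)}
  {3} × {x90, x91, x92} = {(3,x90), (3,x91), (3,x92)}
  {2, 3} × {x90, x92} = {(2,x90), (2,x92), (3,x90), (3,x92)}
  {1, 2, 3} × {x90, x92} = {(1,x90), (1,x92), (2,x90), (2,x92), (3,x90), (3,x92)}
  {2, 3} × {x90, x91, x92} = {(2,x90), (2,x91), (2,x92), (3,x90), (3,x91), (3,x92)}
  {1, 2, 3} × {x90, x91, x92} = {(1,x90), (1,x91), (1,x92), (2,x90), (2,x91), (2,x92), (3,x90), (3,x91), (3,x92)}
These 17 distinct sets form the basis B.
Close under arbitrary unions to get τ_{X×Y}; counting gives |τ_{X×Y}| = 48.


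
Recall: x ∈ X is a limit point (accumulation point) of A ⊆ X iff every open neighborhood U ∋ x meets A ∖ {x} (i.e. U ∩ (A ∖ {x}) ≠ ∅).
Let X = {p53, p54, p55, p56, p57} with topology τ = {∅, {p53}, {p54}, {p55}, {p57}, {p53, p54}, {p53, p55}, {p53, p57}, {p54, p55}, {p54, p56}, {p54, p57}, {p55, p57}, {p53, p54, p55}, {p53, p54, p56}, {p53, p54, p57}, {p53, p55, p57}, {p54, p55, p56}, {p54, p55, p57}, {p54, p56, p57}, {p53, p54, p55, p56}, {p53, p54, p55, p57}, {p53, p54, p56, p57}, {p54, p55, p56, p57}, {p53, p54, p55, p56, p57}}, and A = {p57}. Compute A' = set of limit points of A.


A' = ∅

For each x ∈ X, list the open sets U ∈ τ with x ∈ U, then check whether U ∩ (A ∖ {x}) ≠ ∅ for every such U.
  x = p53: open {p53} ∋ x has {p53} ∩ (A ∖ {p53}) = ∅, so x is NOT a limit point.
  x = p54: open {p54} ∋ x has {p54} ∩ (A ∖ {p54}) = ∅, so x is NOT a limit point.
  x = p55: open {p55} ∋ x has {p55} ∩ (A ∖ {p55}) = ∅, so x is NOT a limit point.
  x = p56: open {p54, p56} ∋ x has {p54, p56} ∩ (A ∖ {p56}) = ∅, so x is NOT a limit point.
  x = p57: open {p57} ∋ x has {p57} ∩ (A ∖ {p57}) = ∅, so x is NOT a limit point.
Collecting: A' = ∅.


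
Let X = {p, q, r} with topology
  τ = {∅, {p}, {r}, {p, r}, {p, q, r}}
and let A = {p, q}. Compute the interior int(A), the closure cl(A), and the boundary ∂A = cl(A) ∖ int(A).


int(A) = {p}, cl(A) = {p, q}, ∂A = {q}.

Closed sets in (X, τ) are complements of opens:
  closed(X, τ) = {∅, {q}, {p, q}, {q, r}, {p, q, r}}.
int(A) = ⋃ {U ∈ τ : U ⊆ A}. Opens contained in A: ∅, {p}.
Taking the union of these: int(A) = {p}.
cl(A) = ⋂ {C closed : A ⊆ C}. Closed sets containing A: {p, q}, {p, q, r}.
Intersecting these: cl(A) = {p, q}.
∂A = cl(A) ∖ int(A) = {p, q} ∖ {p} = {q}.


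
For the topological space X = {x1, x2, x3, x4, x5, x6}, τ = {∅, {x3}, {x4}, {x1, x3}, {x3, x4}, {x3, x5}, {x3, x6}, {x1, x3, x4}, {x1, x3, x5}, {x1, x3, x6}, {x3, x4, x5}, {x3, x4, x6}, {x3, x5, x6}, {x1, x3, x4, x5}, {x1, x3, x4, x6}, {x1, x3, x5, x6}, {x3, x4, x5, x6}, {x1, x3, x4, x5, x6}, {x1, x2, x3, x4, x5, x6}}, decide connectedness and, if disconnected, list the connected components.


(X, τ) is connected.

Find clopen sets (U ∈ τ with X ∖ U ∈ τ):
  U = ∅, X ∖ U = {x1, x2, x3, x4, x5, x6} — both open, so U is clopen.
  U = {x1, x2, x3, x4, x5, x6}, X ∖ U = ∅ — both open, so U is clopen.
Only trivial clopens (∅ and X) exist, so (X, τ) is connected.
Compute connected components by grouping points that agree on all clopens:
  component: {x1, x2, x3, x4, x5, x6}


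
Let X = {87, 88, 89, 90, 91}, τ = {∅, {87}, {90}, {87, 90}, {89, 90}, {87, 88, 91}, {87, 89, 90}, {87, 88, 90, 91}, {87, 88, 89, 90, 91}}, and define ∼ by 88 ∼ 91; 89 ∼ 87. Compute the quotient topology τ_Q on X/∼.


X/∼ = {[87=89], [88=91], [90]}; |τ_Q| = 4.

Equivalence classes: [87=89], [88=91], [90].
Quotient map π: X → X/∼ sends 87 ↦ [87=89], 88 ↦ [88=91], 89 ↦ [87=89], 90 ↦ [90], 91 ↦ [88=91].
For each subset V ⊆ X/∼, compute π^{-1}(V) ⊆ X and check whether π^{-1}(V) ∈ τ. V is open in τ_Q iff π^{-1}(V) ∈ τ.
  V = {}: π^{-1}(V) = ∅ ∈ τ ✓.
  V = {[87=89]}: π^{-1}(V) = {87, 89} ∉ τ ✗.
  V = {[88=91]}: π^{-1}(V) = {88, 91} ∉ τ ✗.
  V = {[87=89], [88=91]}: π^{-1}(V) = {87, 88, 89, 91} ∉ τ ✗.
  V = {[90]}: π^{-1}(V) = {90} ∈ τ ✓.
  V = {[87=89], [90]}: π^{-1}(V) = {87, 89, 90} ∈ τ ✓.
  V = {[88=91], [90]}: π^{-1}(V) = {88, 90, 91} ∉ τ ✗.
  V = {[87=89], [88=91], [90]}: π^{-1}(V) = {87, 88, 89, 90, 91} ∈ τ ✓.
Open sets in the quotient: τ_Q = {{}, {[90]}, {[87=89], [90]}, {[87=89], [88=91], [90]}} (4 elements).


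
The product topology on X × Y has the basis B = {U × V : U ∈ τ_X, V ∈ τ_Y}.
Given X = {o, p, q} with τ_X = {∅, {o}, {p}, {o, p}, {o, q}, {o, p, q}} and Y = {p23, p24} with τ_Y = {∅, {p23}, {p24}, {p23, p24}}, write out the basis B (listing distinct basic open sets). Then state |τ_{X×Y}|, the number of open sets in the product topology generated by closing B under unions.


Basis B = {∅ × ∅, {o} × {p23}, {o} × {p24}, {p} × {p23}, {p} × {p24}, {o} × {p23, p24}, {o, p} × {p23}, {o, q} × {p23}, {o, p} × {p24}, {o, q} × {p24}, {p} × {p23, p24}, {o, p, q} × {p23}, {o, p, q} × {p24}, {o, p} × {p23, p24}, {o, q} × {p23, p24}, {o, p, q} × {p23, p24}}; |τ_{X×Y}| = 36.

Enumerate products U × V with U ∈ τ_X, V ∈ τ_Y (deduplicated):
  ∅ × ∅ = {} (∅)
  {o} × {p23} = {(o,p23)}
  {o} × {p24} = {(o,p24)}
  {p} × {p23} = {(p,p23)}
  {p} × {p24} = {(p,p24)}
  {o} × {p23, p24} = {(o,p23), (o,p24)}
  {o, p} × {p23} = {(o,p23), (p,p23)}
  {o, q} × {p23} = {(o,p23), (q,p23)}
  {o, p} × {p24} = {(o,p24), (p,p24)}
  {o, q} × {p24} = {(o,p24), (q,p24)}
  {p} × {p23, p24} = {(p,p23), (p,p24)}
  {o, p, q} × {p23} = {(o,p23), (p,p23), (q,p23)}
  {o, p, q} × {p24} = {(o,p24), (p,p24), (q,p24)}
  {o, p} × {p23, p24} = {(o,p23), (o,p24), (p,p23), (p,p24)}
  {o, q} × {p23, p24} = {(o,p23), (o,p24), (q,p23), (q,p24)}
  {o, p, q} × {p23, p24} = {(o,p23), (o,p24), (p,p23), (p,p24), (q,p23), (q,p24)}
These 16 distinct sets form the basis B.
Close under arbitrary unions to get τ_{X×Y}; counting gives |τ_{X×Y}| = 36.


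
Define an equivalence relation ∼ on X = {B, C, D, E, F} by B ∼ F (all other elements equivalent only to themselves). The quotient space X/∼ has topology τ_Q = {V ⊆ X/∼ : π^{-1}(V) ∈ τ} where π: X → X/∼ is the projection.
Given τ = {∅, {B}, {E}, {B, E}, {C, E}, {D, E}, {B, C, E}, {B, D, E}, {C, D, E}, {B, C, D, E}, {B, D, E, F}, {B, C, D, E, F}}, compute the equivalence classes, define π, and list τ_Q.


X/∼ = {[B=F], [C], [D], [E]}; |τ_Q| = 7.

Equivalence classes: [B=F], [C], [D], [E].
Quotient map π: X → X/∼ sends B ↦ [B=F], C ↦ [C], D ↦ [D], E ↦ [E], F ↦ [B=F].
For each subset V ⊆ X/∼, compute π^{-1}(V) ⊆ X and check whether π^{-1}(V) ∈ τ. V is open in τ_Q iff π^{-1}(V) ∈ τ.
  V = {}: π^{-1}(V) = ∅ ∈ τ ✓.
  V = {[B=F]}: π^{-1}(V) = {B, F} ∉ τ ✗.
  V = {[C]}: π^{-1}(V) = {C} ∉ τ ✗.
  V = {[B=F], [C]}: π^{-1}(V) = {B, C, F} ∉ τ ✗.
  V = {[D]}: π^{-1}(V) = {D} ∉ τ ✗.
  V = {[B=F], [D]}: π^{-1}(V) = {B, D, F} ∉ τ ✗.
  V = {[C], [D]}: π^{-1}(V) = {C, D} ∉ τ ✗.
  V = {[B=F], [C], [D]}: π^{-1}(V) = {B, C, D, F} ∉ τ ✗.
  V = {[E]}: π^{-1}(V) = {E} ∈ τ ✓.
  V = {[B=F], [E]}: π^{-1}(V) = {B, E, F} ∉ τ ✗.
  V = {[C], [E]}: π^{-1}(V) = {C, E} ∈ τ ✓.
  V = {[B=F], [C], [E]}: π^{-1}(V) = {B, C, E, F} ∉ τ ✗.
  V = {[D], [E]}: π^{-1}(V) = {D, E} ∈ τ ✓.
  V = {[B=F], [D], [E]}: π^{-1}(V) = {B, D, E, F} ∈ τ ✓.
  V = {[C], [D], [E]}: π^{-1}(V) = {C, D, E} ∈ τ ✓.
  V = {[B=F], [C], [D], [E]}: π^{-1}(V) = {B, C, D, E, F} ∈ τ ✓.
Open sets in the quotient: τ_Q = {{}, {[E]}, {[C], [E]}, {[D], [E]}, {[B=F], [D], [E]}, {[C], [D], [E]}, {[B=F], [C], [D], [E]}} (7 elements).


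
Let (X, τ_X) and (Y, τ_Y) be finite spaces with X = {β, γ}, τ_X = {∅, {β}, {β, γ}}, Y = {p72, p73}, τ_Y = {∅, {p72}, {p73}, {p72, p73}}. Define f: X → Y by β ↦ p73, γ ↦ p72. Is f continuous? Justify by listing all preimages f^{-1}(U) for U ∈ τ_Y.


f is NOT continuous.

Compute f^{-1}(U) for each U ∈ τ_Y:
  U = ∅: f^{-1}(U) = ∅ ∈ τ_X ✓.
  U = {p72}: f^{-1}(U) = {γ} ∉ τ_X ✗.
  U = {p73}: f^{-1}(U) = {β} ∈ τ_X ✓.
  U = {p72, p73}: f^{-1}(U) = {β, γ} ∈ τ_X ✓.
Found U = {p72} with f^{-1}(U) = {γ} not in τ_X. Therefore f is NOT continuous.


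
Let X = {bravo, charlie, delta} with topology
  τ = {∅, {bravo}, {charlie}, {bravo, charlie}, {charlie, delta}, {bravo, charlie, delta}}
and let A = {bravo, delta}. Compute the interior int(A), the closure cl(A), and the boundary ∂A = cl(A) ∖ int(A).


int(A) = {bravo}, cl(A) = {bravo, delta}, ∂A = {delta}.

Closed sets in (X, τ) are complements of opens:
  closed(X, τ) = {∅, {bravo}, {delta}, {bravo, delta}, {charlie, delta}, {bravo, charlie, delta}}.
int(A) = ⋃ {U ∈ τ : U ⊆ A}. Opens contained in A: ∅, {bravo}.
Taking the union of these: int(A) = {bravo}.
cl(A) = ⋂ {C closed : A ⊆ C}. Closed sets containing A: {bravo, delta}, {bravo, charlie, delta}.
Intersecting these: cl(A) = {bravo, delta}.
∂A = cl(A) ∖ int(A) = {bravo, delta} ∖ {bravo} = {delta}.


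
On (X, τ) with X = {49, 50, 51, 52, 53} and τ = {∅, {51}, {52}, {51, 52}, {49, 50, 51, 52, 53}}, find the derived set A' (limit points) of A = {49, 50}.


A' = {49, 50, 53}

For each x ∈ X, list the open sets U ∈ τ with x ∈ U, then check whether U ∩ (A ∖ {x}) ≠ ∅ for every such U.
  x = 49: opens ∋ x are {49, 50, 51, 52, 53}; each meets A ∖ {49}, so x IS a limit point.
  x = 50: opens ∋ x are {49, 50, 51, 52, 53}; each meets A ∖ {50}, so x IS a limit point.
  x = 51: open {51} ∋ x has {51} ∩ (A ∖ {51}) = ∅, so x is NOT a limit point.
  x = 52: open {52} ∋ x has {52} ∩ (A ∖ {52}) = ∅, so x is NOT a limit point.
  x = 53: opens ∋ x are {49, 50, 51, 52, 53}; each meets A ∖ {53}, so x IS a limit point.
Collecting: A' = {49, 50, 53}.


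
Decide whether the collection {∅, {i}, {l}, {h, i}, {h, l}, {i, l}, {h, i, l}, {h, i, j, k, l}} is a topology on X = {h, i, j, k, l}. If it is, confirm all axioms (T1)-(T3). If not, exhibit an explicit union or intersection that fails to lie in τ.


τ is NOT a topology on X.

Axiom (T1): ∅ ∈ τ? Yes; X ∈ τ? Yes.
Axiom (T2/T3): check pairwise unions and intersections of members of τ.
Counterexample for (T3): {h, i} ∩ {h, l} = {h} ∉ τ. Therefore τ is NOT a topology.


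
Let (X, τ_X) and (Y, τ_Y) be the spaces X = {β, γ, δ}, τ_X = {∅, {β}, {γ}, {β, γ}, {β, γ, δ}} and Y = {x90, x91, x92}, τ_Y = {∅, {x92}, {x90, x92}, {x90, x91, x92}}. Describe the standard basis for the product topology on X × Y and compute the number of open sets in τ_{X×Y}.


Basis B = {∅ × ∅, {β} × {x92}, {γ} × {x92}, {β} × {x90, x92}, {β, γ} × {x92}, {γ} × {x90, x92}, {β} × {x90, x91, x92}, {β, γ, δ} × {x92}, {γ} × {x90, x91, x92}, {β, γ} × {x90, x92}, {β, γ} × {x90, x91, x92}, {β, γ, δ} × {x90, x92}, {β, γ, δ} × {x90, x91, x92}}; |τ_{X×Y}| = 30.

Enumerate products U × V with U ∈ τ_X, V ∈ τ_Y (deduplicated):
  ∅ × ∅ = {} (∅)
  {β} × {x92} = {(β,x92)}
  {γ} × {x92} = {(γ,x92)}
  {β} × {x90, x92} = {(β,x90), (β,x92)}
  {β, γ} × {x92} = {(β,x92), (γ,x92)}
  {γ} × {x90, x92} = {(γ,x90), (γ,x92)}
  {β} × {x90, x91, x92} = {(β,x90), (β,x91), (β,x92)}
  {β, γ, δ} × {x92} = {(β,x92), (γ,x92), (δ,x92)}
  {γ} × {x90, x91, x92} = {(γ,x90), (γ,x91), (γ,x92)}
  {β, γ} × {x90, x92} = {(β,x90), (β,x92), (γ,x90), (γ,x92)}
  {β, γ} × {x90, x91, x92} = {(β,x90), (β,x91), (β,x92), (γ,x90), (γ,x91), (γ,x92)}
  {β, γ, δ} × {x90, x92} = {(β,x90), (β,x92), (γ,x90), (γ,x92), (δ,x90), (δ,x92)}
  {β, γ, δ} × {x90, x91, x92} = {(β,x90), (β,x91), (β,x92), (γ,x90), (γ,x91), (γ,x92), (δ,x90), (δ,x91), (δ,x92)}
These 13 distinct sets form the basis B.
Close under arbitrary unions to get τ_{X×Y}; counting gives |τ_{X×Y}| = 30.


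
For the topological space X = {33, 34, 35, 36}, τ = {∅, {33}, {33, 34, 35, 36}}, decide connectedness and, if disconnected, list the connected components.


(X, τ) is connected.

Find clopen sets (U ∈ τ with X ∖ U ∈ τ):
  U = ∅, X ∖ U = {33, 34, 35, 36} — both open, so U is clopen.
  U = {33, 34, 35, 36}, X ∖ U = ∅ — both open, so U is clopen.
Only trivial clopens (∅ and X) exist, so (X, τ) is connected.
Compute connected components by grouping points that agree on all clopens:
  component: {33, 34, 35, 36}


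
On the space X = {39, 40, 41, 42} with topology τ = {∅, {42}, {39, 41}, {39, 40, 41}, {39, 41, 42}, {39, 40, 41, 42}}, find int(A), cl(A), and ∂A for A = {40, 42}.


int(A) = {42}, cl(A) = {40, 42}, ∂A = {40}.

Closed sets in (X, τ) are complements of opens:
  closed(X, τ) = {∅, {40}, {42}, {40, 42}, {39, 40, 41}, {39, 40, 41, 42}}.
int(A) = ⋃ {U ∈ τ : U ⊆ A}. Opens contained in A: ∅, {42}.
Taking the union of these: int(A) = {42}.
cl(A) = ⋂ {C closed : A ⊆ C}. Closed sets containing A: {40, 42}, {39, 40, 41, 42}.
Intersecting these: cl(A) = {40, 42}.
∂A = cl(A) ∖ int(A) = {40, 42} ∖ {42} = {40}.


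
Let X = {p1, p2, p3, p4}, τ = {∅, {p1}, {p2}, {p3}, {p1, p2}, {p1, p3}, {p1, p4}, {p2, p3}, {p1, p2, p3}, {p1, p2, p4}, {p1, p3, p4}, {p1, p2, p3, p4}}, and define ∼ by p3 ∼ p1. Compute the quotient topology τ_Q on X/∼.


X/∼ = {[p1=p3], [p2], [p4]}; |τ_Q| = 6.

Equivalence classes: [p1=p3], [p2], [p4].
Quotient map π: X → X/∼ sends p1 ↦ [p1=p3], p2 ↦ [p2], p3 ↦ [p1=p3], p4 ↦ [p4].
For each subset V ⊆ X/∼, compute π^{-1}(V) ⊆ X and check whether π^{-1}(V) ∈ τ. V is open in τ_Q iff π^{-1}(V) ∈ τ.
  V = {}: π^{-1}(V) = ∅ ∈ τ ✓.
  V = {[p1=p3]}: π^{-1}(V) = {p1, p3} ∈ τ ✓.
  V = {[p2]}: π^{-1}(V) = {p2} ∈ τ ✓.
  V = {[p1=p3], [p2]}: π^{-1}(V) = {p1, p2, p3} ∈ τ ✓.
  V = {[p4]}: π^{-1}(V) = {p4} ∉ τ ✗.
  V = {[p1=p3], [p4]}: π^{-1}(V) = {p1, p3, p4} ∈ τ ✓.
  V = {[p2], [p4]}: π^{-1}(V) = {p2, p4} ∉ τ ✗.
  V = {[p1=p3], [p2], [p4]}: π^{-1}(V) = {p1, p2, p3, p4} ∈ τ ✓.
Open sets in the quotient: τ_Q = {{}, {[p1=p3]}, {[p2]}, {[p1=p3], [p2]}, {[p1=p3], [p4]}, {[p1=p3], [p2], [p4]}} (6 elements).


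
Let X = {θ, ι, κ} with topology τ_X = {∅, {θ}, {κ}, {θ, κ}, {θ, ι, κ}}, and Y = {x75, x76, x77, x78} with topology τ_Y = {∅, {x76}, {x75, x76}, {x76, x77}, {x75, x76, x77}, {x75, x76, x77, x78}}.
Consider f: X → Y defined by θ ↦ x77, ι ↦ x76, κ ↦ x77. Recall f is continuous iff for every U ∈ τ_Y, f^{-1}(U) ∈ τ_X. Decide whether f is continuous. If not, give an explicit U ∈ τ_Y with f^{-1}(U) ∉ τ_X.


f is NOT continuous.

Compute f^{-1}(U) for each U ∈ τ_Y:
  U = ∅: f^{-1}(U) = ∅ ∈ τ_X ✓.
  U = {x76}: f^{-1}(U) = {ι} ∉ τ_X ✗.
  U = {x75, x76}: f^{-1}(U) = {ι} ∉ τ_X ✗.
  U = {x76, x77}: f^{-1}(U) = {θ, ι, κ} ∈ τ_X ✓.
  U = {x75, x76, x77}: f^{-1}(U) = {θ, ι, κ} ∈ τ_X ✓.
  U = {x75, x76, x77, x78}: f^{-1}(U) = {θ, ι, κ} ∈ τ_X ✓.
Found U = {x76} with f^{-1}(U) = {ι} not in τ_X. Therefore f is NOT continuous.


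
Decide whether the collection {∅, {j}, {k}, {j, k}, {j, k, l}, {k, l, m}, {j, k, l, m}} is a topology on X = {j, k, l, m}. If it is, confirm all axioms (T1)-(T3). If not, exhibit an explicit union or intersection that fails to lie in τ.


τ is NOT a topology on X.

Axiom (T1): ∅ ∈ τ? Yes; X ∈ τ? Yes.
Axiom (T2/T3): check pairwise unions and intersections of members of τ.
Counterexample for (T3): {j, k, l} ∩ {k, l, m} = {k, l} ∉ τ. Therefore τ is NOT a topology.


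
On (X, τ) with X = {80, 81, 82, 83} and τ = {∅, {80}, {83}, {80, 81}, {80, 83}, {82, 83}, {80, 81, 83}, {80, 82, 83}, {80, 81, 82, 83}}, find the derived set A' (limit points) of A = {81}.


A' = ∅

For each x ∈ X, list the open sets U ∈ τ with x ∈ U, then check whether U ∩ (A ∖ {x}) ≠ ∅ for every such U.
  x = 80: open {80} ∋ x has {80} ∩ (A ∖ {80}) = ∅, so x is NOT a limit point.
  x = 81: open {80, 81} ∋ x has {80, 81} ∩ (A ∖ {81}) = ∅, so x is NOT a limit point.
  x = 82: open {82, 83} ∋ x has {82, 83} ∩ (A ∖ {82}) = ∅, so x is NOT a limit point.
  x = 83: open {83} ∋ x has {83} ∩ (A ∖ {83}) = ∅, so x is NOT a limit point.
Collecting: A' = ∅.


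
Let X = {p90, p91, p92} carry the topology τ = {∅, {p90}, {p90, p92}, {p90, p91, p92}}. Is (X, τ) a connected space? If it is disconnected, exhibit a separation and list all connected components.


(X, τ) is connected.

Find clopen sets (U ∈ τ with X ∖ U ∈ τ):
  U = ∅, X ∖ U = {p90, p91, p92} — both open, so U is clopen.
  U = {p90, p91, p92}, X ∖ U = ∅ — both open, so U is clopen.
Only trivial clopens (∅ and X) exist, so (X, τ) is connected.
Compute connected components by grouping points that agree on all clopens:
  component: {p90, p91, p92}


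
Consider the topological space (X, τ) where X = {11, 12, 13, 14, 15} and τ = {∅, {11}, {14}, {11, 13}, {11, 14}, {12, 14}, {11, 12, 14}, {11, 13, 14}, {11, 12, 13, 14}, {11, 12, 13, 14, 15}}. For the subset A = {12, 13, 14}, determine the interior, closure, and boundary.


int(A) = {12, 14}, cl(A) = {12, 13, 14, 15}, ∂A = {13, 15}.

Closed sets in (X, τ) are complements of opens:
  closed(X, τ) = {∅, {15}, {12, 15}, {13, 15}, {11, 13, 15}, {12, 13, 15}, {12, 14, 15}, {11, 12, 13, 15}, {12, 13, 14, 15}, {11, 12, 13, 14, 15}}.
int(A) = ⋃ {U ∈ τ : U ⊆ A}. Opens contained in A: ∅, {14}, {12, 14}.
Taking the union of these: int(A) = {12, 14}.
cl(A) = ⋂ {C closed : A ⊆ C}. Closed sets containing A: {12, 13, 14, 15}, {11, 12, 13, 14, 15}.
Intersecting these: cl(A) = {12, 13, 14, 15}.
∂A = cl(A) ∖ int(A) = {12, 13, 14, 15} ∖ {12, 14} = {13, 15}.


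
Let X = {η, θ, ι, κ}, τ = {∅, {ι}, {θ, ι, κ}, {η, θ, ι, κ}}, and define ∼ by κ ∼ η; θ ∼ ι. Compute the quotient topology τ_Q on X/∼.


X/∼ = {[η=κ], [θ=ι]}; |τ_Q| = 2.

Equivalence classes: [η=κ], [θ=ι].
Quotient map π: X → X/∼ sends η ↦ [η=κ], θ ↦ [θ=ι], ι ↦ [θ=ι], κ ↦ [η=κ].
For each subset V ⊆ X/∼, compute π^{-1}(V) ⊆ X and check whether π^{-1}(V) ∈ τ. V is open in τ_Q iff π^{-1}(V) ∈ τ.
  V = {}: π^{-1}(V) = ∅ ∈ τ ✓.
  V = {[η=κ]}: π^{-1}(V) = {η, κ} ∉ τ ✗.
  V = {[θ=ι]}: π^{-1}(V) = {θ, ι} ∉ τ ✗.
  V = {[η=κ], [θ=ι]}: π^{-1}(V) = {η, θ, ι, κ} ∈ τ ✓.
Open sets in the quotient: τ_Q = {{}, {[η=κ], [θ=ι]}} (2 elements).


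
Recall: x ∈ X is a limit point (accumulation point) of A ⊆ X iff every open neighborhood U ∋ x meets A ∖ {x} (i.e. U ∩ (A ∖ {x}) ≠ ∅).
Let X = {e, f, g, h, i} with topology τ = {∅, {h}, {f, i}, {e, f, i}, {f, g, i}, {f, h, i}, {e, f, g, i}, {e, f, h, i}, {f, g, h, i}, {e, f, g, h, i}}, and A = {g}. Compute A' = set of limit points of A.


A' = ∅

For each x ∈ X, list the open sets U ∈ τ with x ∈ U, then check whether U ∩ (A ∖ {x}) ≠ ∅ for every such U.
  x = e: open {e, f, i} ∋ x has {e, f, i} ∩ (A ∖ {e}) = ∅, so x is NOT a limit point.
  x = f: open {f, i} ∋ x has {f, i} ∩ (A ∖ {f}) = ∅, so x is NOT a limit point.
  x = g: open {f, g, i} ∋ x has {f, g, i} ∩ (A ∖ {g}) = ∅, so x is NOT a limit point.
  x = h: open {h} ∋ x has {h} ∩ (A ∖ {h}) = ∅, so x is NOT a limit point.
  x = i: open {f, i} ∋ x has {f, i} ∩ (A ∖ {i}) = ∅, so x is NOT a limit point.
Collecting: A' = ∅.


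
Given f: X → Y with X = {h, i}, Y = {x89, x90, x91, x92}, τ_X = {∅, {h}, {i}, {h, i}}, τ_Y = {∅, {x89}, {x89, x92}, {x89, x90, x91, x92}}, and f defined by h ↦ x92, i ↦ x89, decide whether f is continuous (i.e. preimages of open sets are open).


f IS continuous.

Compute f^{-1}(U) for each U ∈ τ_Y:
  U = ∅: f^{-1}(U) = ∅ ∈ τ_X ✓.
  U = {x89}: f^{-1}(U) = {i} ∈ τ_X ✓.
  U = {x89, x92}: f^{-1}(U) = {h, i} ∈ τ_X ✓.
  U = {x89, x90, x91, x92}: f^{-1}(U) = {h, i} ∈ τ_X ✓.
Every preimage lies in τ_X, so f IS continuous.


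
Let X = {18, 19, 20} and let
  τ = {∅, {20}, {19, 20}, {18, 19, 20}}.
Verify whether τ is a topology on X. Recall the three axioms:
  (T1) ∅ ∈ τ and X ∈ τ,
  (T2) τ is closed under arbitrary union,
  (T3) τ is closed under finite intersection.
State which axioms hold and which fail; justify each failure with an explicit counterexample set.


τ IS a topology on X.

Axiom (T1): ∅ ∈ τ? Yes; X ∈ τ? Yes.
Axiom (T2/T3): check pairwise unions and intersections of members of τ.
All pairwise intersections and unions checked — each lies in τ. Therefore τ satisfies (T1), (T2), (T3): it IS a topology on X.


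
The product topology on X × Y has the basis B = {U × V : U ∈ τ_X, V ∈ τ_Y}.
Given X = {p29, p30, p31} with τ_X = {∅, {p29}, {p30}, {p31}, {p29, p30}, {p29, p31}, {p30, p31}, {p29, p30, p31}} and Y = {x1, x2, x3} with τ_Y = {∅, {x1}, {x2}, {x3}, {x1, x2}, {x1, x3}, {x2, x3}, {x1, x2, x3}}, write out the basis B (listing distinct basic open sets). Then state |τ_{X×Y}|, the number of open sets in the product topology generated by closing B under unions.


Basis B = {∅ × ∅, {p29} × {x1}, {p29} × {x2}, {p29} × {x3}, {p30} × {x1}, {p30} × {x2}, {p30} × {x3}, {p31} × {x1}, {p31} × {x2}, {p31} × {x3}, {p29} × {x1, x2}, {p29} × {x1, x3}, {p29, p30} × {x1}, {p29, p31} × {x1}, {p29} × {x2, x3}, {p29, p30} × {x2}, {p29, p31} × {x2}, {p29, p30} × {x3}, {p29, p31} × {x3}, {p30} × {x1, x2}, {p30} × {x1, x3}, {p30, p31} × {x1}, {p30} × {x2, x3}, {p30, p31} × {x2}, {p30, p31} × {x3}, {p31} × {x1, x2}, {p31} × {x1, x3}, {p31} × {x2, x3}, {p29} × {x1, x2, x3}, {p29, p30, p31} × {x1}, {p29, p30, p31} × {x2}, {p29, p30, p31} × {x3}, {p30} × {x1, x2, x3}, {p31} × {x1, x2, x3}, {p29, p30} × {x1, x2}, {p29, p31} × {x1, x2}, {p29, p30} × {x1, x3}, {p29, p31} × {x1, x3}, {p29, p30} × {x2, x3}, {p29, p31} × {x2, x3}, {p30, p31} × {x1, x2}, {p30, p31} × {x1, x3}, {p30, p31} × {x2, x3}, {p29, p30} × {x1, x2, x3}, {p29, p31} × {x1, x2, x3}, {p29, p30, p31} × {x1, x2}, {p29, p30, p31} × {x1, x3}, {p29, p30, p31} × {x2, x3}, {p30, p31} × {x1, x2, x3}, {p29, p30, p31} × {x1, x2, x3}}; |τ_{X×Y}| = 512.

Enumerate products U × V with U ∈ τ_X, V ∈ τ_Y (deduplicated):
  ∅ × ∅ = {} (∅)
  {p29} × {x1} = {(p29,x1)}
  {p29} × {x2} = {(p29,x2)}
  {p29} × {x3} = {(p29,x3)}
  {p30} × {x1} = {(p30,x1)}
  {p30} × {x2} = {(p30,x2)}
  {p30} × {x3} = {(p30,x3)}
  {p31} × {x1} = {(p31,x1)}
  {p31} × {x2} = {(p31,x2)}
  {p31} × {x3} = {(p31,x3)}
  {p29} × {x1, x2} = {(p29,x1), (p29,x2)}
  {p29} × {x1, x3} = {(p29,x1), (p29,x3)}
  {p29, p30} × {x1} = {(p29,x1), (p30,x1)}
  {p29, p31} × {x1} = {(p29,x1), (p31,x1)}
  {p29} × {x2, x3} = {(p29,x2), (p29,x3)}
  {p29, p30} × {x2} = {(p29,x2), (p30,x2)}
  {p29, p31} × {x2} = {(p29,x2), (p31,x2)}
  {p29, p30} × {x3} = {(p29,x3), (p30,x3)}
  {p29, p31} × {x3} = {(p29,x3), (p31,x3)}
  {p30} × {x1, x2} = {(p30,x1), (p30,x2)}
  {p30} × {x1, x3} = {(p30,x1), (p30,x3)}
  {p30, p31} × {x1} = {(p30,x1), (p31,x1)}
  {p30} × {x2, x3} = {(p30,x2), (p30,x3)}
  {p30, p31} × {x2} = {(p30,x2), (p31,x2)}
  {p30, p31} × {x3} = {(p30,x3), (p31,x3)}
  {p31} × {x1, x2} = {(p31,x1), (p31,x2)}
  {p31} × {x1, x3} = {(p31,x1), (p31,x3)}
  {p31} × {x2, x3} = {(p31,x2), (p31,x3)}
  {p29} × {x1, x2, x3} = {(p29,x1), (p29,x2), (p29,x3)}
  {p29, p30, p31} × {x1} = {(p29,x1), (p30,x1), (p31,x1)}
  {p29, p30, p31} × {x2} = {(p29,x2), (p30,x2), (p31,x2)}
  {p29, p30, p31} × {x3} = {(p29,x3), (p30,x3), (p31,x3)}
  {p30} × {x1, x2, x3} = {(p30,x1), (p30,x2), (p30,x3)}
  {p31} × {x1, x2, x3} = {(p31,x1), (p31,x2), (p31,x3)}
  {p29, p30} × {x1, x2} = {(p29,x1), (p29,x2), (p30,x1), (p30,x2)}
  {p29, p31} × {x1, x2} = {(p29,x1), (p29,x2), (p31,x1), (p31,x2)}
  {p29, p30} × {x1, x3} = {(p29,x1), (p29,x3), (p30,x1), (p30,x3)}
  {p29, p31} × {x1, x3} = {(p29,x1), (p29,x3), (p31,x1), (p31,x3)}
  {p29, p30} × {x2, x3} = {(p29,x2), (p29,x3), (p30,x2), (p30,x3)}
  {p29, p31} × {x2, x3} = {(p29,x2), (p29,x3), (p31,x2), (p31,x3)}
  {p30, p31} × {x1, x2} = {(p30,x1), (p30,x2), (p31,x1), (p31,x2)}
  {p30, p31} × {x1, x3} = {(p30,x1), (p30,x3), (p31,x1), (p31,x3)}
  {p30, p31} × {x2, x3} = {(p30,x2), (p30,x3), (p31,x2), (p31,x3)}
  {p29, p30} × {x1, x2, x3} = {(p29,x1), (p29,x2), (p29,x3), (p30,x1), (p30,x2), (p30,x3)}
  {p29, p31} × {x1, x2, x3} = {(p29,x1), (p29,x2), (p29,x3), (p31,x1), (p31,x2), (p31,x3)}
  {p29, p30, p31} × {x1, x2} = {(p29,x1), (p29,x2), (p30,x1), (p30,x2), (p31,x1), (p31,x2)}
  {p29, p30, p31} × {x1, x3} = {(p29,x1), (p29,x3), (p30,x1), (p30,x3), (p31,x1), (p31,x3)}
  {p29, p30, p31} × {x2, x3} = {(p29,x2), (p29,x3), (p30,x2), (p30,x3), (p31,x2), (p31,x3)}
  {p30, p31} × {x1, x2, x3} = {(p30,x1), (p30,x2), (p30,x3), (p31,x1), (p31,x2), (p31,x3)}
  {p29, p30, p31} × {x1, x2, x3} = {(p29,x1), (p29,x2), (p29,x3), (p30,x1), (p30,x2), (p30,x3), (p31,x1), (p31,x2), (p31,x3)}
These 50 distinct sets form the basis B.
Close under arbitrary unions to get τ_{X×Y}; counting gives |τ_{X×Y}| = 512.


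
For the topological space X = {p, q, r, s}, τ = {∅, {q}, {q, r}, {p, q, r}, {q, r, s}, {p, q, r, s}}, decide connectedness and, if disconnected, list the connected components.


(X, τ) is connected.

Find clopen sets (U ∈ τ with X ∖ U ∈ τ):
  U = ∅, X ∖ U = {p, q, r, s} — both open, so U is clopen.
  U = {p, q, r, s}, X ∖ U = ∅ — both open, so U is clopen.
Only trivial clopens (∅ and X) exist, so (X, τ) is connected.
Compute connected components by grouping points that agree on all clopens:
  component: {p, q, r, s}


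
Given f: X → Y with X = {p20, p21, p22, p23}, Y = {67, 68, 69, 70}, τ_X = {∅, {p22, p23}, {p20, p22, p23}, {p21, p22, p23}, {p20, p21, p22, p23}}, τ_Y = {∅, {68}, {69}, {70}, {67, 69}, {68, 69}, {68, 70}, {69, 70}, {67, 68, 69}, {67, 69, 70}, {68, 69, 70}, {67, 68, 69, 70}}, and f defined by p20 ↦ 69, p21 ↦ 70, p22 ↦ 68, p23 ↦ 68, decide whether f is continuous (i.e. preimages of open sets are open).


f is NOT continuous.

Compute f^{-1}(U) for each U ∈ τ_Y:
  U = ∅: f^{-1}(U) = ∅ ∈ τ_X ✓.
  U = {68}: f^{-1}(U) = {p22, p23} ∈ τ_X ✓.
  U = {69}: f^{-1}(U) = {p20} ∉ τ_X ✗.
  U = {70}: f^{-1}(U) = {p21} ∉ τ_X ✗.
  U = {67, 69}: f^{-1}(U) = {p20} ∉ τ_X ✗.
  U = {68, 69}: f^{-1}(U) = {p20, p22, p23} ∈ τ_X ✓.
  U = {68, 70}: f^{-1}(U) = {p21, p22, p23} ∈ τ_X ✓.
  U = {69, 70}: f^{-1}(U) = {p20, p21} ∉ τ_X ✗.
  U = {67, 68, 69}: f^{-1}(U) = {p20, p22, p23} ∈ τ_X ✓.
  U = {67, 69, 70}: f^{-1}(U) = {p20, p21} ∉ τ_X ✗.
  U = {68, 69, 70}: f^{-1}(U) = {p20, p21, p22, p23} ∈ τ_X ✓.
  U = {67, 68, 69, 70}: f^{-1}(U) = {p20, p21, p22, p23} ∈ τ_X ✓.
Found U = {69} with f^{-1}(U) = {p20} not in τ_X. Therefore f is NOT continuous.


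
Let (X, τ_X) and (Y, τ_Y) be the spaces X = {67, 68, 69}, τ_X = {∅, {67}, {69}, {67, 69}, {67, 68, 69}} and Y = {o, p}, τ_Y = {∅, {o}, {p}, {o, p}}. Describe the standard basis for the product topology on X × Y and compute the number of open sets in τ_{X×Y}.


Basis B = {∅ × ∅, {67} × {o}, {67} × {p}, {69} × {o}, {69} × {p}, {67} × {o, p}, {67, 69} × {o}, {67, 69} × {p}, {69} × {o, p}, {67, 68, 69} × {o}, {67, 68, 69} × {p}, {67, 69} × {o, p}, {67, 68, 69} × {o, p}}; |τ_{X×Y}| = 25.

Enumerate products U × V with U ∈ τ_X, V ∈ τ_Y (deduplicated):
  ∅ × ∅ = {} (∅)
  {67} × {o} = {(67,o)}
  {67} × {p} = {(67,p)}
  {69} × {o} = {(69,o)}
  {69} × {p} = {(69,p)}
  {67} × {o, p} = {(67,o), (67,p)}
  {67, 69} × {o} = {(67,o), (69,o)}
  {67, 69} × {p} = {(67,p), (69,p)}
  {69} × {o, p} = {(69,o), (69,p)}
  {67, 68, 69} × {o} = {(67,o), (68,o), (69,o)}
  {67, 68, 69} × {p} = {(67,p), (68,p), (69,p)}
  {67, 69} × {o, p} = {(67,o), (67,p), (69,o), (69,p)}
  {67, 68, 69} × {o, p} = {(67,o), (67,p), (68,o), (68,p), (69,o), (69,p)}
These 13 distinct sets form the basis B.
Close under arbitrary unions to get τ_{X×Y}; counting gives |τ_{X×Y}| = 25.


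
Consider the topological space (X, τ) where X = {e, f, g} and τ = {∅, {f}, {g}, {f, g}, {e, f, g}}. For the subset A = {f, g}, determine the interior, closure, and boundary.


int(A) = {f, g}, cl(A) = {e, f, g}, ∂A = {e}.

Closed sets in (X, τ) are complements of opens:
  closed(X, τ) = {∅, {e}, {e, f}, {e, g}, {e, f, g}}.
int(A) = ⋃ {U ∈ τ : U ⊆ A}. Opens contained in A: ∅, {f}, {g}, {f, g}.
Taking the union of these: int(A) = {f, g}.
cl(A) = ⋂ {C closed : A ⊆ C}. Closed sets containing A: {e, f, g}.
Intersecting these: cl(A) = {e, f, g}.
∂A = cl(A) ∖ int(A) = {e, f, g} ∖ {f, g} = {e}.


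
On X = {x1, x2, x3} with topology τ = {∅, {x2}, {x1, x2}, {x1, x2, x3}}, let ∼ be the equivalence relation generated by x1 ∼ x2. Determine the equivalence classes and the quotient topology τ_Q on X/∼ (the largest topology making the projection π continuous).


X/∼ = {[x1=x2], [x3]}; |τ_Q| = 3.

Equivalence classes: [x1=x2], [x3].
Quotient map π: X → X/∼ sends x1 ↦ [x1=x2], x2 ↦ [x1=x2], x3 ↦ [x3].
For each subset V ⊆ X/∼, compute π^{-1}(V) ⊆ X and check whether π^{-1}(V) ∈ τ. V is open in τ_Q iff π^{-1}(V) ∈ τ.
  V = {}: π^{-1}(V) = ∅ ∈ τ ✓.
  V = {[x1=x2]}: π^{-1}(V) = {x1, x2} ∈ τ ✓.
  V = {[x3]}: π^{-1}(V) = {x3} ∉ τ ✗.
  V = {[x1=x2], [x3]}: π^{-1}(V) = {x1, x2, x3} ∈ τ ✓.
Open sets in the quotient: τ_Q = {{}, {[x1=x2]}, {[x1=x2], [x3]}} (3 elements).


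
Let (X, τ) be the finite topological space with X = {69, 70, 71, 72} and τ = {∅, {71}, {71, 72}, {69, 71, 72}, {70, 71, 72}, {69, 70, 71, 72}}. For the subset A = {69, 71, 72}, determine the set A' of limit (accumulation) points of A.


A' = {69, 70, 72}

For each x ∈ X, list the open sets U ∈ τ with x ∈ U, then check whether U ∩ (A ∖ {x}) ≠ ∅ for every such U.
  x = 69: opens ∋ x are {69, 71, 72}, {69, 70, 71, 72}; each meets A ∖ {69}, so x IS a limit point.
  x = 70: opens ∋ x are {70, 71, 72}, {69, 70, 71, 72}; each meets A ∖ {70}, so x IS a limit point.
  x = 71: open {71} ∋ x has {71} ∩ (A ∖ {71}) = ∅, so x is NOT a limit point.
  x = 72: opens ∋ x are {71, 72}, {69, 71, 72}, {70, 71, 72}, {69, 70, 71, 72}; each meets A ∖ {72}, so x IS a limit point.
Collecting: A' = {69, 70, 72}.


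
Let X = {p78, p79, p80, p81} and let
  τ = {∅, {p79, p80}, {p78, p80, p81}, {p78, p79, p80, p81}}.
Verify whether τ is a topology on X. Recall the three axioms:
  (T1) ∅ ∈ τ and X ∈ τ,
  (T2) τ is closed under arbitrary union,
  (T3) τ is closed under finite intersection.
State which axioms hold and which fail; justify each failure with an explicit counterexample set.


τ is NOT a topology on X.

Axiom (T1): ∅ ∈ τ? Yes; X ∈ τ? Yes.
Axiom (T2/T3): check pairwise unions and intersections of members of τ.
Counterexample for (T3): {p79, p80} ∩ {p78, p80, p81} = {p80} ∉ τ. Therefore τ is NOT a topology.


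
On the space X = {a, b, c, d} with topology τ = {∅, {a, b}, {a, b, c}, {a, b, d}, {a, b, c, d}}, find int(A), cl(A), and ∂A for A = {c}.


int(A) = ∅, cl(A) = {c}, ∂A = {c}.

Closed sets in (X, τ) are complements of opens:
  closed(X, τ) = {∅, {c}, {d}, {c, d}, {a, b, c, d}}.
int(A) = ⋃ {U ∈ τ : U ⊆ A}. Opens contained in A: ∅.
Taking the union of these: int(A) = ∅.
cl(A) = ⋂ {C closed : A ⊆ C}. Closed sets containing A: {c}, {c, d}, {a, b, c, d}.
Intersecting these: cl(A) = {c}.
∂A = cl(A) ∖ int(A) = {c} ∖ ∅ = {c}.


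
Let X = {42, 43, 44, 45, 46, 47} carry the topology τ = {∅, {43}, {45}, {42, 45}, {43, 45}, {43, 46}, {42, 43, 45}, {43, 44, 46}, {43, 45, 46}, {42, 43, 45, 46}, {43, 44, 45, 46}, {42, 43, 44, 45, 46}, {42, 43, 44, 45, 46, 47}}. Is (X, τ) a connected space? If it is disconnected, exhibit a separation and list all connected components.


(X, τ) is connected.

Find clopen sets (U ∈ τ with X ∖ U ∈ τ):
  U = ∅, X ∖ U = {42, 43, 44, 45, 46, 47} — both open, so U is clopen.
  U = {42, 43, 44, 45, 46, 47}, X ∖ U = ∅ — both open, so U is clopen.
Only trivial clopens (∅ and X) exist, so (X, τ) is connected.
Compute connected components by grouping points that agree on all clopens:
  component: {42, 43, 44, 45, 46, 47}


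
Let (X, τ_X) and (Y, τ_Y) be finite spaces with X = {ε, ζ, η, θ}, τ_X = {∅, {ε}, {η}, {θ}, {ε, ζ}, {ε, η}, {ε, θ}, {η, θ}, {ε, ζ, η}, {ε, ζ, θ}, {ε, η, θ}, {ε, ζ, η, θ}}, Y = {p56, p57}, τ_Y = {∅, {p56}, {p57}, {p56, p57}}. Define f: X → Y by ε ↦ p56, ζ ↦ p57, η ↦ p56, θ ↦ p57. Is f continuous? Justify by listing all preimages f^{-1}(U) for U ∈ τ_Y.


f is NOT continuous.

Compute f^{-1}(U) for each U ∈ τ_Y:
  U = ∅: f^{-1}(U) = ∅ ∈ τ_X ✓.
  U = {p56}: f^{-1}(U) = {ε, η} ∈ τ_X ✓.
  U = {p57}: f^{-1}(U) = {ζ, θ} ∉ τ_X ✗.
  U = {p56, p57}: f^{-1}(U) = {ε, ζ, η, θ} ∈ τ_X ✓.
Found U = {p57} with f^{-1}(U) = {ζ, θ} not in τ_X. Therefore f is NOT continuous.


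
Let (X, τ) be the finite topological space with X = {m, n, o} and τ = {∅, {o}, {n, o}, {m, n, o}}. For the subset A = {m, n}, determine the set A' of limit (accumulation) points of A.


A' = {m}

For each x ∈ X, list the open sets U ∈ τ with x ∈ U, then check whether U ∩ (A ∖ {x}) ≠ ∅ for every such U.
  x = m: opens ∋ x are {m, n, o}; each meets A ∖ {m}, so x IS a limit point.
  x = n: open {n, o} ∋ x has {n, o} ∩ (A ∖ {n}) = ∅, so x is NOT a limit point.
  x = o: open {o} ∋ x has {o} ∩ (A ∖ {o}) = ∅, so x is NOT a limit point.
Collecting: A' = {m}.


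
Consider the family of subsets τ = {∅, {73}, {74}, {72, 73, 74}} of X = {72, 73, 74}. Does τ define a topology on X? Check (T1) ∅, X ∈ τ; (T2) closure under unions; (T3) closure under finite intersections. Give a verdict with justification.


τ is NOT a topology on X.

Axiom (T1): ∅ ∈ τ? Yes; X ∈ τ? Yes.
Axiom (T2/T3): check pairwise unions and intersections of members of τ.
Counterexample for (T2): {73} ∪ {74} = {73, 74} ∉ τ. Therefore τ is NOT a topology.


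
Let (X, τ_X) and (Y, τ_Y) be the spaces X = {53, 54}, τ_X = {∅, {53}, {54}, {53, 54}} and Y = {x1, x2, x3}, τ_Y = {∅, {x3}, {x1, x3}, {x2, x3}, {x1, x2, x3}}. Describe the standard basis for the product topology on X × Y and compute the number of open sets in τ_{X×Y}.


Basis B = {∅ × ∅, {53} × {x3}, {54} × {x3}, {53} × {x1, x3}, {53} × {x2, x3}, {53, 54} × {x3}, {54} × {x1, x3}, {54} × {x2, x3}, {53} × {x1, x2, x3}, {54} × {x1, x2, x3}, {53, 54} × {x1, x3}, {53, 54} × {x2, x3}, {53, 54} × {x1, x2, x3}}; |τ_{X×Y}| = 25.

Enumerate products U × V with U ∈ τ_X, V ∈ τ_Y (deduplicated):
  ∅ × ∅ = {} (∅)
  {53} × {x3} = {(53,x3)}
  {54} × {x3} = {(54,x3)}
  {53} × {x1, x3} = {(53,x1), (53,x3)}
  {53} × {x2, x3} = {(53,x2), (53,x3)}
  {53, 54} × {x3} = {(53,x3), (54,x3)}
  {54} × {x1, x3} = {(54,x1), (54,x3)}
  {54} × {x2, x3} = {(54,x2), (54,x3)}
  {53} × {x1, x2, x3} = {(53,x1), (53,x2), (53,x3)}
  {54} × {x1, x2, x3} = {(54,x1), (54,x2), (54,x3)}
  {53, 54} × {x1, x3} = {(53,x1), (53,x3), (54,x1), (54,x3)}
  {53, 54} × {x2, x3} = {(53,x2), (53,x3), (54,x2), (54,x3)}
  {53, 54} × {x1, x2, x3} = {(53,x1), (53,x2), (53,x3), (54,x1), (54,x2), (54,x3)}
These 13 distinct sets form the basis B.
Close under arbitrary unions to get τ_{X×Y}; counting gives |τ_{X×Y}| = 25.


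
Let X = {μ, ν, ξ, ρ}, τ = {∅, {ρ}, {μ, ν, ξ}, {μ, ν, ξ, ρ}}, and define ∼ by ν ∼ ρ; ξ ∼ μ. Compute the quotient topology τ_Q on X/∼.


X/∼ = {[μ=ξ], [ν=ρ]}; |τ_Q| = 2.

Equivalence classes: [μ=ξ], [ν=ρ].
Quotient map π: X → X/∼ sends μ ↦ [μ=ξ], ν ↦ [ν=ρ], ξ ↦ [μ=ξ], ρ ↦ [ν=ρ].
For each subset V ⊆ X/∼, compute π^{-1}(V) ⊆ X and check whether π^{-1}(V) ∈ τ. V is open in τ_Q iff π^{-1}(V) ∈ τ.
  V = {}: π^{-1}(V) = ∅ ∈ τ ✓.
  V = {[μ=ξ]}: π^{-1}(V) = {μ, ξ} ∉ τ ✗.
  V = {[ν=ρ]}: π^{-1}(V) = {ν, ρ} ∉ τ ✗.
  V = {[μ=ξ], [ν=ρ]}: π^{-1}(V) = {μ, ν, ξ, ρ} ∈ τ ✓.
Open sets in the quotient: τ_Q = {{}, {[μ=ξ], [ν=ρ]}} (2 elements).


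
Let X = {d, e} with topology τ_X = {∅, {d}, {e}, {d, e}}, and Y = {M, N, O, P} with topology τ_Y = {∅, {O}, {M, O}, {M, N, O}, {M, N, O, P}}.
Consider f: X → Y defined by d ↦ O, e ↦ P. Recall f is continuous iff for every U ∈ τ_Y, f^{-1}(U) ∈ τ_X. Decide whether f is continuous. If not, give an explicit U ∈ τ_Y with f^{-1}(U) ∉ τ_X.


f IS continuous.

Compute f^{-1}(U) for each U ∈ τ_Y:
  U = ∅: f^{-1}(U) = ∅ ∈ τ_X ✓.
  U = {O}: f^{-1}(U) = {d} ∈ τ_X ✓.
  U = {M, O}: f^{-1}(U) = {d} ∈ τ_X ✓.
  U = {M, N, O}: f^{-1}(U) = {d} ∈ τ_X ✓.
  U = {M, N, O, P}: f^{-1}(U) = {d, e} ∈ τ_X ✓.
Every preimage lies in τ_X, so f IS continuous.


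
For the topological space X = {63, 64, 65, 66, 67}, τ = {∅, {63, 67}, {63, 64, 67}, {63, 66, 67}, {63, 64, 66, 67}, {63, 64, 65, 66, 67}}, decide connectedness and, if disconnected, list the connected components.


(X, τ) is connected.

Find clopen sets (U ∈ τ with X ∖ U ∈ τ):
  U = ∅, X ∖ U = {63, 64, 65, 66, 67} — both open, so U is clopen.
  U = {63, 64, 65, 66, 67}, X ∖ U = ∅ — both open, so U is clopen.
Only trivial clopens (∅ and X) exist, so (X, τ) is connected.
Compute connected components by grouping points that agree on all clopens:
  component: {63, 64, 65, 66, 67}


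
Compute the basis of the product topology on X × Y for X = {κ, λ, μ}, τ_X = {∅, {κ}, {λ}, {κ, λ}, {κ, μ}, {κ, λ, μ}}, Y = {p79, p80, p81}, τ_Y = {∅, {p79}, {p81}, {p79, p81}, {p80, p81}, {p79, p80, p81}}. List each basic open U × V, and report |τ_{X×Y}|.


Basis B = {∅ × ∅, {κ} × {p79}, {κ} × {p81}, {λ} × {p79}, {λ} × {p81}, {κ} × {p79, p81}, {κ, λ} × {p79}, {κ, μ} × {p79}, {κ} × {p80, p81}, {κ, λ} × {p81}, {κ, μ} × {p81}, {λ} × {p79, p81}, {λ} × {p80, p81}, {κ} × {p79, p80, p81}, {κ, λ, μ} × {p79}, {κ, λ, μ} × {p81}, {λ} × {p79, p80, p81}, {κ, λ} × {p79, p81}, {κ, μ} × {p79, p81}, {κ, λ} × {p80, p81}, {κ, μ} × {p80, p81}, {κ, λ} × {p79, p80, p81}, {κ, μ} × {p79, p80, p81}, {κ, λ, μ} × {p79, p81}, {κ, λ, μ} × {p80, p81}, {κ, λ, μ} × {p79, p80, p81}}; |τ_{X×Y}| = 108.

Enumerate products U × V with U ∈ τ_X, V ∈ τ_Y (deduplicated):
  ∅ × ∅ = {} (∅)
  {κ} × {p79} = {(κ,p79)}
  {κ} × {p81} = {(κ,p81)}
  {λ} × {p79} = {(λ,p79)}
  {λ} × {p81} = {(λ,p81)}
  {κ} × {p79, p81} = {(κ,p79), (κ,p81)}
  {κ, λ} × {p79} = {(κ,p79), (λ,p79)}
  {κ, μ} × {p79} = {(κ,p79), (μ,p79)}
  {κ} × {p80, p81} = {(κ,p80), (κ,p81)}
  {κ, λ} × {p81} = {(κ,p81), (λ,p81)}
  {κ, μ} × {p81} = {(κ,p81), (μ,p81)}
  {λ} × {p79, p81} = {(λ,p79), (λ,p81)}
  {λ} × {p80, p81} = {(λ,p80), (λ,p81)}
  {κ} × {p79, p80, p81} = {(κ,p79), (κ,p80), (κ,p81)}
  {κ, λ, μ} × {p79} = {(κ,p79), (λ,p79), (μ,p79)}
  {κ, λ, μ} × {p81} = {(κ,p81), (λ,p81), (μ,p81)}
  {λ} × {p79, p80, p81} = {(λ,p79), (λ,p80), (λ,p81)}
  {κ, λ} × {p79, p81} = {(κ,p79), (κ,p81), (λ,p79), (λ,p81)}
  {κ, μ} × {p79, p81} = {(κ,p79), (κ,p81), (μ,p79), (μ,p81)}
  {κ, λ} × {p80, p81} = {(κ,p80), (κ,p81), (λ,p80), (λ,p81)}
  {κ, μ} × {p80, p81} = {(κ,p80), (κ,p81), (μ,p80), (μ,p81)}
  {κ, λ} × {p79, p80, p81} = {(κ,p79), (κ,p80), (κ,p81), (λ,p79), (λ,p80), (λ,p81)}
  {κ, μ} × {p79, p80, p81} = {(κ,p79), (κ,p80), (κ,p81), (μ,p79), (μ,p80), (μ,p81)}
  {κ, λ, μ} × {p79, p81} = {(κ,p79), (κ,p81), (λ,p79), (λ,p81), (μ,p79), (μ,p81)}
  {κ, λ, μ} × {p80, p81} = {(κ,p80), (κ,p81), (λ,p80), (λ,p81), (μ,p80), (μ,p81)}
  {κ, λ, μ} × {p79, p80, p81} = {(κ,p79), (κ,p80), (κ,p81), (λ,p79), (λ,p80), (λ,p81), (μ,p79), (μ,p80), (μ,p81)}
These 26 distinct sets form the basis B.
Close under arbitrary unions to get τ_{X×Y}; counting gives |τ_{X×Y}| = 108.
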